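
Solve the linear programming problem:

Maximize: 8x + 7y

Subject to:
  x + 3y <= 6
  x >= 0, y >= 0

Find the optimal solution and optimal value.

The feasible region has vertices at [(0, 0), (6, 0), (0, 2)].
Checking objective 8x + 7y at each vertex:
  (0, 0): 8*0 + 7*0 = 0
  (6, 0): 8*6 + 7*0 = 48
  (0, 2): 8*0 + 7*2 = 14
Maximum is 48 at (6, 0).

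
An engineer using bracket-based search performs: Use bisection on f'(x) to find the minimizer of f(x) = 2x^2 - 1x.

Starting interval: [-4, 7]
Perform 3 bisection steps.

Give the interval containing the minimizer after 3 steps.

Finding critical point of f(x) = 2x^2 - 1x using bisection on f'(x) = 4x + -1.
f'(x) = 0 when x = 1/4.
Starting interval: [-4, 7]
Step 1: mid = 3/2, f'(mid) = 5, new interval = [-4, 3/2]
Step 2: mid = -5/4, f'(mid) = -6, new interval = [-5/4, 3/2]
Step 3: mid = 1/8, f'(mid) = -1/2, new interval = [1/8, 3/2]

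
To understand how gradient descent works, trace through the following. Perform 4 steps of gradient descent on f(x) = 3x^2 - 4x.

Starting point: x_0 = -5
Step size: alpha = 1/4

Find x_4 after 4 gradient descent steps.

f(x) = 3x^2 - 4x, f'(x) = 6x + (-4)
Step 1: f'(-5) = -34, x_1 = -5 - 1/4 * -34 = 7/2
Step 2: f'(7/2) = 17, x_2 = 7/2 - 1/4 * 17 = -3/4
Step 3: f'(-3/4) = -17/2, x_3 = -3/4 - 1/4 * -17/2 = 11/8
Step 4: f'(11/8) = 17/4, x_4 = 11/8 - 1/4 * 17/4 = 5/16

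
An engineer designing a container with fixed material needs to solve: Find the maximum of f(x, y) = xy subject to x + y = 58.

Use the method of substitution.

Substitute y = 58 - x into f(x,y) = xy:
g(x) = x(58 - x) = 58x - x^2
g'(x) = 58 - 2x = 0  =>  x = 29
y = 58 - 29 = 29
Maximum value = 29 * 29 = 841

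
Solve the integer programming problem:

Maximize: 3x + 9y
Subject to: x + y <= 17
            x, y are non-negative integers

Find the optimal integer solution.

Objective: 3x + 9y, constraint: x + y <= 17
Coefficient of y is 9 > coefficient of x is 3, so allocate the entire budget to y.
Optimal: x = 0, y = 17, value = 153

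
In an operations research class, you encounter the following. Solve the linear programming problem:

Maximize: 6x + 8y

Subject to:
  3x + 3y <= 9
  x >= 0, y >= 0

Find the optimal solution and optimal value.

The feasible region has vertices at [(0, 0), (3, 0), (0, 3)].
Checking objective 6x + 8y at each vertex:
  (0, 0): 6*0 + 8*0 = 0
  (3, 0): 6*3 + 8*0 = 18
  (0, 3): 6*0 + 8*3 = 24
Maximum is 24 at (0, 3).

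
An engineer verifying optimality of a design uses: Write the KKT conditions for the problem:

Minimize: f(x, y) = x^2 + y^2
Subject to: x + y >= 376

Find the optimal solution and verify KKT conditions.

KKT conditions for min x^2 + y^2 s.t. x + y >= 376:
Stationarity: 2x = mu, 2y = mu
So x = y = mu/2.
Complementary slackness: mu*(x + y - 376) = 0
Primal feasibility: x + y >= 376; dual feasibility: mu >= 0
If mu = 0 then x = y = 0, but 0 + 0 < 376 is infeasible, so the constraint is active.
Constraint active: x + y = 2*(mu/2) = 376 => mu = 376
x = y = 188, f = 70688
Verify: stationarity 2*188 = 376 = mu; primal 188 + 188 = 376 >= 376; dual mu = 376 >= 0; complementary slackness 376*(376 - 376) = 0. All KKT conditions hold.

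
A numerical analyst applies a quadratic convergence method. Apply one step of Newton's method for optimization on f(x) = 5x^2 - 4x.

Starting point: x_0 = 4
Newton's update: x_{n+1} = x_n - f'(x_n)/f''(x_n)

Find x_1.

f(x) = 5x^2 - 4x
f'(x) = 10x + (-4), f''(x) = 10
Newton step: x_1 = x_0 - f'(x_0)/f''(x_0)
f'(4) = 36
x_1 = 4 - 36/10 = 2/5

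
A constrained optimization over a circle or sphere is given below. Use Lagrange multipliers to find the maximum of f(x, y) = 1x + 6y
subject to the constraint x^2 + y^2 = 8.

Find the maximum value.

Set up Lagrange conditions: grad f = lambda * grad g
  1 = 2*lambda*x
  6 = 2*lambda*y
From these: x/y = 1/6, so x = 1t, y = 6t for some t.
Substitute into constraint: (1t)^2 + (6t)^2 = 8
  t^2 * 37 = 8
  t = sqrt(8/37)
Maximum = 1*x + 6*y = (1^2 + 6^2)*t = 37 * sqrt(8/37) = sqrt(296)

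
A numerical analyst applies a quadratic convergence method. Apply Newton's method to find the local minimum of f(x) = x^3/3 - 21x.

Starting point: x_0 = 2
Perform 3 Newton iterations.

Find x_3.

f(x) = x^3/3 - 21x
f'(x) = x^2 - 21, f''(x) = 2x
Newton update: x_{n+1} = x_n - (x_n^2 - 21)/(2*x_n)
Step 1: x_0 = 2, f'=-17, f''=4, x_1 = 25/4
Step 2: x_1 = 25/4, f'=289/16, f''=25/2, x_2 = 961/200
Step 3: x_2 = 961/200, f'=83521/40000, f''=961/100, x_3 = 1763521/384400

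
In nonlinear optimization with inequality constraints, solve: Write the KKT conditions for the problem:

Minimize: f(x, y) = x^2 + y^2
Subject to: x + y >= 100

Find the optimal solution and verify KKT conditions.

KKT conditions for min x^2 + y^2 s.t. x + y >= 100:
Stationarity: 2x = mu, 2y = mu
So x = y = mu/2.
Complementary slackness: mu*(x + y - 100) = 0
Primal feasibility: x + y >= 100; dual feasibility: mu >= 0
If mu = 0 then x = y = 0, but 0 + 0 < 100 is infeasible, so the constraint is active.
Constraint active: x + y = 2*(mu/2) = 100 => mu = 100
x = y = 50, f = 5000
Verify: stationarity 2*50 = 100 = mu; primal 50 + 50 = 100 >= 100; dual mu = 100 >= 0; complementary slackness 100*(100 - 100) = 0. All KKT conditions hold.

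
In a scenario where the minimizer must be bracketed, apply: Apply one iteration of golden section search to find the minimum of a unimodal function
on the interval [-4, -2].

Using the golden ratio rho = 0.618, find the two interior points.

Golden section search on [-4, -2].
Golden ratio rho = 0.618 (approx).
Interior points:
  x_1 = -4 + (1-0.618)*2 = -3.2360
  x_2 = -4 + 0.618*2 = -2.7640
Compare f(x_1) and f(x_2) to determine which subinterval to keep.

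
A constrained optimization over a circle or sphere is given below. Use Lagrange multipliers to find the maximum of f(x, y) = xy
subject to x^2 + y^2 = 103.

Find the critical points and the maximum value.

Lagrange conditions: y = 2*lambda*x and x = 2*lambda*y
If x = 0 then y = 0, violating the constraint, so x, y != 0.
Dividing: y/x = x/y => x^2 = y^2 => y = x or y = -x
Constraint: 2x^2 = 103 => x^2 = 103/2 => x = +/-sqrt(103/2)
Critical points: (sqrt(103/2), sqrt(103/2)), (-sqrt(103/2), -sqrt(103/2)), (sqrt(103/2), -sqrt(103/2)), (-sqrt(103/2), sqrt(103/2))
  y = x:  xy = x^2 = 103/2  at (sqrt(103/2), sqrt(103/2)) and (-sqrt(103/2), -sqrt(103/2))
  y = -x: xy = -x^2 = -103/2 at (sqrt(103/2), -sqrt(103/2)) and (-sqrt(103/2), sqrt(103/2))
Maximum xy = 103/2 at (sqrt(103/2), sqrt(103/2)) and (-sqrt(103/2), -sqrt(103/2))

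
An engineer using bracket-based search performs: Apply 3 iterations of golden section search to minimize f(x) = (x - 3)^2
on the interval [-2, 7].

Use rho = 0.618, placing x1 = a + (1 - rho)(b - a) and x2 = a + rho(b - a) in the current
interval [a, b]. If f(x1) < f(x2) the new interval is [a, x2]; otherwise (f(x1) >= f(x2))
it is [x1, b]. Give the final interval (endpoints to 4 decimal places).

Golden section search for min of f(x) = (x - 3)^2 on [-2, 7].
Each step: x1 = a + (1 - rho)(b - a), x2 = a + rho(b - a); if f(x1) < f(x2) keep [a, x2], otherwise keep [x1, b].
Step 1: [-2.0000, 7.0000], x1=1.4380 (f=2.4398), x2=3.5620 (f=0.3158); f(x1) > f(x2) => keep [1.4380, 7.0000]
Step 2: [1.4380, 7.0000], x1=3.5627 (f=0.3166), x2=4.8753 (f=3.5168); f(x1) < f(x2) => keep [1.4380, 4.8753]
Step 3: [1.4380, 4.8753], x1=2.7511 (f=0.0620), x2=3.5623 (f=0.3161); f(x1) < f(x2) => keep [1.4380, 3.5623]
Final interval: [1.4380, 3.5623]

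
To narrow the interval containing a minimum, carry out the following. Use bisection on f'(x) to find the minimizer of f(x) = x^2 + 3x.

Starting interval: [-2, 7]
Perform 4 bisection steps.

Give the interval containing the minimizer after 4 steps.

Finding critical point of f(x) = x^2 + 3x using bisection on f'(x) = 2x + 3.
f'(x) = 0 when x = -3/2.
Starting interval: [-2, 7]
Step 1: mid = 5/2, f'(mid) = 8, new interval = [-2, 5/2]
Step 2: mid = 1/4, f'(mid) = 7/2, new interval = [-2, 1/4]
Step 3: mid = -7/8, f'(mid) = 5/4, new interval = [-2, -7/8]
Step 4: mid = -23/16, f'(mid) = 1/8, new interval = [-2, -23/16]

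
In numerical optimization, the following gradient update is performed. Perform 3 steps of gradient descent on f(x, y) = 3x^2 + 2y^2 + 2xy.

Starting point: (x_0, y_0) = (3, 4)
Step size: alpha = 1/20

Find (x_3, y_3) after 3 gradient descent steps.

f(x,y) = 3x^2 + 2y^2 + 2xy
grad_x = 6x + 2y, grad_y = 4y + 2x
Step 1: grad = (26, 22), (17/10, 29/10)
Step 2: grad = (16, 15), (9/10, 43/20)
Step 3: grad = (97/10, 52/5), (83/200, 163/100)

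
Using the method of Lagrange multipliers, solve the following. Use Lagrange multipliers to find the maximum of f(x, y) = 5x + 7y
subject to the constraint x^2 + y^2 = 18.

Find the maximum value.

Set up Lagrange conditions: grad f = lambda * grad g
  5 = 2*lambda*x
  7 = 2*lambda*y
From these: x/y = 5/7, so x = 5t, y = 7t for some t.
Substitute into constraint: (5t)^2 + (7t)^2 = 18
  t^2 * 74 = 18
  t = sqrt(18/74)
Maximum = 5*x + 7*y = (5^2 + 7^2)*t = 74 * sqrt(18/74) = sqrt(1332)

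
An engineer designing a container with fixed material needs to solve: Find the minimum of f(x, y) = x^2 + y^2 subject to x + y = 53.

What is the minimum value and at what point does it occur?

Substitute y = 53 - x into f(x,y) = x^2 + y^2:
g(x) = x^2 + (53 - x)^2 = 2x^2 - 106x + 2809
g'(x) = 4x - 106 = 0  =>  x = 53/2
y = 53 - 53/2 = 53/2
Minimum value = (53/2)^2 + (53/2)^2 = 2809/2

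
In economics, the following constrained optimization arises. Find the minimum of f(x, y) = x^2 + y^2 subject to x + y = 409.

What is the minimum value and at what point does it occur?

Substitute y = 409 - x into f(x,y) = x^2 + y^2:
g(x) = x^2 + (409 - x)^2 = 2x^2 - 818x + 167281
g'(x) = 4x - 818 = 0  =>  x = 409/2
y = 409 - 409/2 = 409/2
Minimum value = (409/2)^2 + (409/2)^2 = 167281/2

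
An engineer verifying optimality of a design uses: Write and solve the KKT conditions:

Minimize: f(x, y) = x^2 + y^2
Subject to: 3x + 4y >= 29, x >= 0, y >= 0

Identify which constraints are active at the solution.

KKT conditions for min x^2 + y^2 s.t. 3x + 4y >= 29, x >= 0, y >= 0:
Stationarity: 2x = mu*3 + mu_x, 2y = mu*4 + mu_y, with mu, mu_x, mu_y >= 0
Complementary slackness: mu*(3x + 4y - 29) = 0, mu_x*x = 0, mu_y*y = 0
(0, 0) is infeasible (3*0 + 4*0 < 29), so if mu = 0 stationarity would force x = mu_x/2 >= 0, y = mu_y/2 >= 0 with mu_x*x = mu_y*y = 0, i.e. x = y = 0: contradiction. Hence mu > 0 and 3x + 4y = 29 is active.
Try x > 0, y > 0 (so mu_x = mu_y = 0): x = 3*mu/2, y = 4*mu/2
Substitute: 3*(3*mu/2) + 4*(4*mu/2) = 29
  mu*25/2 = 29 => mu = 58/25
x* = 87/25 > 0, y* = 116/25 > 0, consistent with mu_x = mu_y = 0.
f is convex and the constraints are linear, so this KKT point is the global minimum.
f* = 841/25
Active constraints: 3x + 4y >= 29 (holds with equality, mu = 58/25 > 0); x >= 0 and y >= 0 are inactive (mu_x = mu_y = 0).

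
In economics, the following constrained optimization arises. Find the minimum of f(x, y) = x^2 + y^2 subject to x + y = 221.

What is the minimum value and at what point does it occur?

Substitute y = 221 - x into f(x,y) = x^2 + y^2:
g(x) = x^2 + (221 - x)^2 = 2x^2 - 442x + 48841
g'(x) = 4x - 442 = 0  =>  x = 221/2
y = 221 - 221/2 = 221/2
Minimum value = (221/2)^2 + (221/2)^2 = 48841/2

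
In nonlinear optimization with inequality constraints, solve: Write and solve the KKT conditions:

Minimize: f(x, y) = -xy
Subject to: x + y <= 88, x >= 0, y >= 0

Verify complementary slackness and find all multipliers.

Problem: min -xy s.t. x + y <= 88 (multiplier lambda), x >= 0 (mu_x), y >= 0 (mu_y)
KKT stationarity: -y + lambda - mu_x = 0, -x + lambda - mu_y = 0, with lambda, mu_x, mu_y >= 0
Complementary slackness: lambda*(x + y - 88) = 0, mu_x*x = 0, mu_y*y = 0
If lambda = 0: y = -mu_x <= 0 and x = -mu_y <= 0 force x = y = 0 with f = 0; but x = y = 44 is feasible with f = -1936 < 0, so this is not the minimum. Hence lambda > 0 and x + y = 88.
Try x > 0, y > 0 (so mu_x = mu_y = 0): y = lambda, x = lambda => x = y = lambda
x + y = 88 => 2*lambda = 88 => lambda = 44
x* = y* = 44 > 0, consistent with mu_x = mu_y = 0.
(Any feasible point with x = 0 or y = 0 has f = 0 > -1936, so the minimum is not on those boundaries.)
min(-xy) = -1936 (i.e. max xy = 1936)
Multipliers: lambda = 44, mu_x = 0, mu_y = 0
Complementary slackness: lambda*(x + y - 88) = 44*(44 + 44 - 88) = 0, mu_x*x = 0*44 = 0, mu_y*y = 0*44 = 0. Satisfied.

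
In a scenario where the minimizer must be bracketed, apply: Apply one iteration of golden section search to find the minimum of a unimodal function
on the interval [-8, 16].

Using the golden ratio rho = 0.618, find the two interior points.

Golden section search on [-8, 16].
Golden ratio rho = 0.618 (approx).
Interior points:
  x_1 = -8 + (1-0.618)*24 = 1.1680
  x_2 = -8 + 0.618*24 = 6.8320
Compare f(x_1) and f(x_2) to determine which subinterval to keep.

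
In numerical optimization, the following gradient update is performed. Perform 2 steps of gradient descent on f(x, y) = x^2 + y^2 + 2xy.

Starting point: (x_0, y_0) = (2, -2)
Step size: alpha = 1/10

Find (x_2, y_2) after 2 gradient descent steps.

f(x,y) = x^2 + y^2 + 2xy
grad_x = 2x + 2y, grad_y = 2y + 2x
Step 1: grad = (0, 0), (2, -2)
Step 2: grad = (0, 0), (2, -2)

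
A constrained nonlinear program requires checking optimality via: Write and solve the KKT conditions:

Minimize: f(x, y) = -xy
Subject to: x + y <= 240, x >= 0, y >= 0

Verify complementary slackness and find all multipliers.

Problem: min -xy s.t. x + y <= 240 (multiplier lambda), x >= 0 (mu_x), y >= 0 (mu_y)
KKT stationarity: -y + lambda - mu_x = 0, -x + lambda - mu_y = 0, with lambda, mu_x, mu_y >= 0
Complementary slackness: lambda*(x + y - 240) = 0, mu_x*x = 0, mu_y*y = 0
If lambda = 0: y = -mu_x <= 0 and x = -mu_y <= 0 force x = y = 0 with f = 0; but x = y = 120 is feasible with f = -14400 < 0, so this is not the minimum. Hence lambda > 0 and x + y = 240.
Try x > 0, y > 0 (so mu_x = mu_y = 0): y = lambda, x = lambda => x = y = lambda
x + y = 240 => 2*lambda = 240 => lambda = 120
x* = y* = 120 > 0, consistent with mu_x = mu_y = 0.
(Any feasible point with x = 0 or y = 0 has f = 0 > -14400, so the minimum is not on those boundaries.)
min(-xy) = -14400 (i.e. max xy = 14400)
Multipliers: lambda = 120, mu_x = 0, mu_y = 0
Complementary slackness: lambda*(x + y - 240) = 120*(120 + 120 - 240) = 0, mu_x*x = 0*120 = 0, mu_y*y = 0*120 = 0. Satisfied.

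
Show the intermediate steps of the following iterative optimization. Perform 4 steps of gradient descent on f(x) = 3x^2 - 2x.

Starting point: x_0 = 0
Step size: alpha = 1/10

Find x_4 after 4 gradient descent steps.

f(x) = 3x^2 - 2x, f'(x) = 6x + (-2)
Step 1: f'(0) = -2, x_1 = 0 - 1/10 * -2 = 1/5
Step 2: f'(1/5) = -4/5, x_2 = 1/5 - 1/10 * -4/5 = 7/25
Step 3: f'(7/25) = -8/25, x_3 = 7/25 - 1/10 * -8/25 = 39/125
Step 4: f'(39/125) = -16/125, x_4 = 39/125 - 1/10 * -16/125 = 203/625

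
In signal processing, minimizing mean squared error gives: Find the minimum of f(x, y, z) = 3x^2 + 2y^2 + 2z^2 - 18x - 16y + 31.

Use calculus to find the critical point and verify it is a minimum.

f(x,y,z) = 3x^2 + 2y^2 + 2z^2 - 18x - 16y + 31
df/dx = 6x + (-18) = 0 => x = 3
df/dy = 4y + (-16) = 0 => y = 4
df/dz = 4z + (0) = 0 => z = 0
f(3,4,0) = 3*(3)^2 + 2*(4)^2 + 2*(0)^2 + -18*(3) + -16*(4) + 31 = -28
Hessian is diagonal with entries 6, 4, 4 > 0, confirmed minimum.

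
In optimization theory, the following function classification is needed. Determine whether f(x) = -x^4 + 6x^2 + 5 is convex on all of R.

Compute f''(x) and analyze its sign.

f(x) = -x^4 + 6x^2 + 5
f'(x) = -4x^3 + 12x
f''(x) = -12x^2 + 12
f''(x) = -12x^2 + 12 -> -inf as |x| -> inf
Therefore, f is not globally convex on R.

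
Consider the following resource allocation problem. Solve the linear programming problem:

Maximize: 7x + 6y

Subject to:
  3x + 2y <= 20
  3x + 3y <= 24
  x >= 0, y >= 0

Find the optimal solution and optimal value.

Feasible vertices: (0, 0), (0, 8), (4, 4), (20/3, 0)
Objective 7x + 6y at each:
  (0, 0): 0
  (0, 8): 48
  (4, 4): 52
  (20/3, 0): 140/3
Maximum is 52 at (4, 4).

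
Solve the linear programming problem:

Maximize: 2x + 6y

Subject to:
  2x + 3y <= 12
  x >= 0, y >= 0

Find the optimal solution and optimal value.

The feasible region has vertices at [(0, 0), (6, 0), (0, 4)].
Checking objective 2x + 6y at each vertex:
  (0, 0): 2*0 + 6*0 = 0
  (6, 0): 2*6 + 6*0 = 12
  (0, 4): 2*0 + 6*4 = 24
Maximum is 24 at (0, 4).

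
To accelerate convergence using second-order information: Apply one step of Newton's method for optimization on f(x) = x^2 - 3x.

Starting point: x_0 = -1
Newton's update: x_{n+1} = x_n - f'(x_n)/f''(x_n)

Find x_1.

f(x) = x^2 - 3x
f'(x) = 2x + (-3), f''(x) = 2
Newton step: x_1 = x_0 - f'(x_0)/f''(x_0)
f'(-1) = -5
x_1 = -1 - -5/2 = 3/2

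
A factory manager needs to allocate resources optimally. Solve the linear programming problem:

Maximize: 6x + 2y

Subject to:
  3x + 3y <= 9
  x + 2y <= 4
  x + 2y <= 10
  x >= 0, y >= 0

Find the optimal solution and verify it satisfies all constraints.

Feasible vertices: (0, 0), (0, 2), (2, 1), (3, 0)
Objective 6x + 2y at each vertex:
  (0, 0): 0
  (0, 2): 4
  (2, 1): 14
  (3, 0): 18
Maximum is 18 at (3, 0).
Verify constraints at (x, y) = (3, 0):
  3*3 + 3*0 = 9 <= 9 (active)
  1*3 + 2*0 = 3 <= 4
  1*3 + 2*0 = 3 <= 10
  x = 3 >= 0, y = 0 >= 0. All constraints satisfied.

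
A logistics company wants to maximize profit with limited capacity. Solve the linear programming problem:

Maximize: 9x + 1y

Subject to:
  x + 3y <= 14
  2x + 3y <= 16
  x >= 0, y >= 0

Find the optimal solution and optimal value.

Feasible vertices: (0, 0), (0, 14/3), (2, 4), (8, 0)
Objective 9x + 1y at each:
  (0, 0): 0
  (0, 14/3): 14/3
  (2, 4): 22
  (8, 0): 72
Maximum is 72 at (8, 0).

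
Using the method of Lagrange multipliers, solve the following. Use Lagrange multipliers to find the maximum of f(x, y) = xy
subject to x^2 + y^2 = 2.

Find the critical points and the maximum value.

Lagrange conditions: y = 2*lambda*x and x = 2*lambda*y
If x = 0 then y = 0, violating the constraint, so x, y != 0.
Dividing: y/x = x/y => x^2 = y^2 => y = x or y = -x
Constraint: 2x^2 = 2 => x^2 = 1 => x = +/-1
Critical points: (1, 1), (-1, -1), (1, -1), (-1, 1)
  y = x:  xy = x^2 = 1  at (1, 1) and (-1, -1)
  y = -x: xy = -x^2 = -1 at (1, -1) and (-1, 1)
Maximum xy = 1 at (1, 1) and (-1, -1)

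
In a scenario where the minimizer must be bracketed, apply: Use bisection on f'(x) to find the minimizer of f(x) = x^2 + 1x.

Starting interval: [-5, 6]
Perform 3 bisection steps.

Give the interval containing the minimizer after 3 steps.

Finding critical point of f(x) = x^2 + 1x using bisection on f'(x) = 2x + 1.
f'(x) = 0 when x = -1/2.
Starting interval: [-5, 6]
Step 1: mid = 1/2, f'(mid) = 2, new interval = [-5, 1/2]
Step 2: mid = -9/4, f'(mid) = -7/2, new interval = [-9/4, 1/2]
Step 3: mid = -7/8, f'(mid) = -3/4, new interval = [-7/8, 1/2]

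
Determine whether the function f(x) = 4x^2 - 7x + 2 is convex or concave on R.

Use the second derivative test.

f(x) = 4x^2 - 7x + 2
f'(x) = 8x - 7
f''(x) = 8
Since f''(x) = 8 > 0 for all x, f is convex on R.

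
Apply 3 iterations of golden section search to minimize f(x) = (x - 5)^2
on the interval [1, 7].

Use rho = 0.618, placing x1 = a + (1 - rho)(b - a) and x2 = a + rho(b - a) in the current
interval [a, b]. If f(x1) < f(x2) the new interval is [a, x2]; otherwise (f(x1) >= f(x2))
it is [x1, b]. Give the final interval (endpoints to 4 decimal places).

Golden section search for min of f(x) = (x - 5)^2 on [1, 7].
Each step: x1 = a + (1 - rho)(b - a), x2 = a + rho(b - a); if f(x1) < f(x2) keep [a, x2], otherwise keep [x1, b].
Step 1: [1.0000, 7.0000], x1=3.2920 (f=2.9173), x2=4.7080 (f=0.0853); f(x1) > f(x2) => keep [3.2920, 7.0000]
Step 2: [3.2920, 7.0000], x1=4.7085 (f=0.0850), x2=5.5835 (f=0.3405); f(x1) < f(x2) => keep [3.2920, 5.5835]
Step 3: [3.2920, 5.5835], x1=4.1674 (f=0.6933), x2=4.7082 (f=0.0852); f(x1) > f(x2) => keep [4.1674, 5.5835]
Final interval: [4.1674, 5.5835]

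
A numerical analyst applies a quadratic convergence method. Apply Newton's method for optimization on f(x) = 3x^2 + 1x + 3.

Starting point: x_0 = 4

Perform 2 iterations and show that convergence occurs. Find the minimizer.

f(x) = 3x^2 + 1x + 3, f'(x) = 6x + (1), f''(x) = 6
Step 1: f'(4) = 25, x_1 = 4 - 25/6 = -1/6
Step 2: f'(-1/6) = 0, x_2 = -1/6 (converged)
Newton's method converges in 1 step for quadratics.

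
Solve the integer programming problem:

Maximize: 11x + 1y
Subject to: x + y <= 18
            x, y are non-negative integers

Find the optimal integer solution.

Objective: 11x + 1y, constraint: x + y <= 18
Coefficient of x is 11 >= coefficient of y is 1, so allocate the entire budget to x.
Optimal: x = 18, y = 0, value = 198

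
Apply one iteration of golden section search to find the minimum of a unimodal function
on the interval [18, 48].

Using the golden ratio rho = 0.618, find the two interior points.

Golden section search on [18, 48].
Golden ratio rho = 0.618 (approx).
Interior points:
  x_1 = 18 + (1-0.618)*30 = 29.4600
  x_2 = 18 + 0.618*30 = 36.5400
Compare f(x_1) and f(x_2) to determine which subinterval to keep.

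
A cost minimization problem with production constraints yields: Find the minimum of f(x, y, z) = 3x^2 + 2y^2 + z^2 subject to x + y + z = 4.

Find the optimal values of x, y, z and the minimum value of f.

Using Lagrange multipliers on f = 3x^2 + 2y^2 + z^2 with constraint x + y + z = 4:
Conditions: 2*3*x = lambda, 2*2*y = lambda, 2*1*z = lambda
So x = lambda/6, y = lambda/4, z = lambda/2
Substituting into constraint: lambda * (11/12) = 4
lambda = 48/11
x = 8/11, y = 12/11, z = 24/11
Minimum value = 96/11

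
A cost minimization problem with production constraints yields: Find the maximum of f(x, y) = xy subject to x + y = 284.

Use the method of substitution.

Substitute y = 284 - x into f(x,y) = xy:
g(x) = x(284 - x) = 284x - x^2
g'(x) = 284 - 2x = 0  =>  x = 142
y = 284 - 142 = 142
Maximum value = 142 * 142 = 20164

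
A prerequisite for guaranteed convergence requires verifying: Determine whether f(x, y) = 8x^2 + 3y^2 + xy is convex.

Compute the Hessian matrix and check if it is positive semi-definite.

f(x,y) = 8x^2 + 3y^2 + xy
Hessian H = [[16, 1], [1, 6]]
trace(H) = 22, det(H) = 95
Eigenvalues: (22 +/- sqrt(104)) / 2 = 16.1, 5.901
Since both eigenvalues > 0, f is convex.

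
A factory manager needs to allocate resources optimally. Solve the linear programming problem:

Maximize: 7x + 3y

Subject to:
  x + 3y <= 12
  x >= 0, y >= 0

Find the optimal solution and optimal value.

The feasible region has vertices at [(0, 0), (12, 0), (0, 4)].
Checking objective 7x + 3y at each vertex:
  (0, 0): 7*0 + 3*0 = 0
  (12, 0): 7*12 + 3*0 = 84
  (0, 4): 7*0 + 3*4 = 12
Maximum is 84 at (12, 0).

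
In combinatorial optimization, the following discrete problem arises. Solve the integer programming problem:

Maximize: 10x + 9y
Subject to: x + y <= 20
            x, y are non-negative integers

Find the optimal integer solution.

Objective: 10x + 9y, constraint: x + y <= 20
Coefficient of x is 10 >= coefficient of y is 9, so allocate the entire budget to x.
Optimal: x = 20, y = 0, value = 200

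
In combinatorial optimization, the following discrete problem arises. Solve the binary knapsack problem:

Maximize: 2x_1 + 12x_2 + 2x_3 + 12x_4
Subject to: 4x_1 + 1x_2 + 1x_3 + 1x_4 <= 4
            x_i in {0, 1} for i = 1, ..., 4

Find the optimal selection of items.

Items: item 1 (v=2, w=4), item 2 (v=12, w=1), item 3 (v=2, w=1), item 4 (v=12, w=1)
Capacity: 4
Checking all 16 subsets (w = total weight, v = total value):
  {}: w = 0, v = 0
  {1}: w = 4, v = 2
  {2}: w = 1, v = 12
  {3}: w = 1, v = 2
  {4}: w = 1, v = 12
  {1, 2}: w = 5 > 4, infeasible
  {1, 3}: w = 5 > 4, infeasible
  {1, 4}: w = 5 > 4, infeasible
  {2, 3}: w = 2, v = 14
  {2, 4}: w = 2, v = 24
  {3, 4}: w = 2, v = 14
  {1, 2, 3}: w = 6 > 4, infeasible
  {1, 2, 4}: w = 6 > 4, infeasible
  {1, 3, 4}: w = 6 > 4, infeasible
  {2, 3, 4}: w = 3, v = 26
  {1, 2, 3, 4}: w = 7 > 4, infeasible
Best feasible subset: items [2, 3, 4]
Total weight: 3 <= 4, total value: 26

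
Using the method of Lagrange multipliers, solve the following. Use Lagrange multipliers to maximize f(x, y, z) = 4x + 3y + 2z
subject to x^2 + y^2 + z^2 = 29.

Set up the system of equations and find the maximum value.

Lagrange conditions: 4 = 2*lambda*x, 3 = 2*lambda*y, 2 = 2*lambda*z
So x:4 = y:3 = z:2, i.e. x = 4t, y = 3t, z = 2t
Constraint: t^2*(4^2 + 3^2 + 2^2) = 29
  t^2 * 29 = 29  =>  t = sqrt(1)
Maximum = 4*4t + 3*3t + 2*2t = 29*sqrt(1) = 29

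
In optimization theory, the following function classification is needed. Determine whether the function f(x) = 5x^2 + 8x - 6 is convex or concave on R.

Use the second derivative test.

f(x) = 5x^2 + 8x - 6
f'(x) = 10x + 8
f''(x) = 10
Since f''(x) = 10 > 0 for all x, f is convex on R.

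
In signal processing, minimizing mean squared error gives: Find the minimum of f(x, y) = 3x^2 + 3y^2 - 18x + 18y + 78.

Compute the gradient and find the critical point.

f(x,y) = 3x^2 + 3y^2 - 18x + 18y + 78
df/dx = 6x + (-18) = 0  =>  x = 3
df/dy = 6y + (18) = 0  =>  y = -3
f(3, -3) = 3*(3)^2 + 3*(-3)^2 + -18*(3) + 18*(-3) + 78 = 24
Hessian is diagonal with entries 6, 6 > 0, so this is a minimum.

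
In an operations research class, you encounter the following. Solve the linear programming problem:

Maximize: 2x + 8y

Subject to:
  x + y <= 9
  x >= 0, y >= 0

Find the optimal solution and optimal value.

The feasible region has vertices at [(0, 0), (9, 0), (0, 9)].
Checking objective 2x + 8y at each vertex:
  (0, 0): 2*0 + 8*0 = 0
  (9, 0): 2*9 + 8*0 = 18
  (0, 9): 2*0 + 8*9 = 72
Maximum is 72 at (0, 9).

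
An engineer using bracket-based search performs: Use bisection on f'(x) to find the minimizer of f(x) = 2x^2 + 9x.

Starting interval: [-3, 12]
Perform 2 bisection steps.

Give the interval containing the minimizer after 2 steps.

Finding critical point of f(x) = 2x^2 + 9x using bisection on f'(x) = 4x + 9.
f'(x) = 0 when x = -9/4.
Starting interval: [-3, 12]
Step 1: mid = 9/2, f'(mid) = 27, new interval = [-3, 9/2]
Step 2: mid = 3/4, f'(mid) = 12, new interval = [-3, 3/4]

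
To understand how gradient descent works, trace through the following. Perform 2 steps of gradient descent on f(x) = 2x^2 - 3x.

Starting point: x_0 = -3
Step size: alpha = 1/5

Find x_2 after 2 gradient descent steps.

f(x) = 2x^2 - 3x, f'(x) = 4x + (-3)
Step 1: f'(-3) = -15, x_1 = -3 - 1/5 * -15 = 0
Step 2: f'(0) = -3, x_2 = 0 - 1/5 * -3 = 3/5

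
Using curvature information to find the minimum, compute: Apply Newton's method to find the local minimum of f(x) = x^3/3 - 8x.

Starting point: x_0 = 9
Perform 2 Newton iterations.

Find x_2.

f(x) = x^3/3 - 8x
f'(x) = x^2 - 8, f''(x) = 2x
Newton update: x_{n+1} = x_n - (x_n^2 - 8)/(2*x_n)
Step 1: x_0 = 9, f'=73, f''=18, x_1 = 89/18
Step 2: x_1 = 89/18, f'=5329/324, f''=89/9, x_2 = 10513/3204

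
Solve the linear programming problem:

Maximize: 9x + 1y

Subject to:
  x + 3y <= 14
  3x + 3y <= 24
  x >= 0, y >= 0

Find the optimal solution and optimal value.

Feasible vertices: (0, 0), (0, 14/3), (5, 3), (8, 0)
Objective 9x + 1y at each:
  (0, 0): 0
  (0, 14/3): 14/3
  (5, 3): 48
  (8, 0): 72
Maximum is 72 at (8, 0).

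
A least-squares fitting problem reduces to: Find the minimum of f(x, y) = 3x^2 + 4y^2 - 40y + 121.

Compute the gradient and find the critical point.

f(x,y) = 3x^2 + 4y^2 - 40y + 121
df/dx = 6x + (0) = 0  =>  x = 0
df/dy = 8y + (-40) = 0  =>  y = 5
f(0, 5) = 3*(0)^2 + 4*(5)^2 + -40*(5) + 121 = 21
Hessian is diagonal with entries 6, 8 > 0, so this is a minimum.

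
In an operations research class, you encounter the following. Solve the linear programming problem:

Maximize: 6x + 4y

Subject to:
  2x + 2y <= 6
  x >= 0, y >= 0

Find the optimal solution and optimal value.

The feasible region has vertices at [(0, 0), (3, 0), (0, 3)].
Checking objective 6x + 4y at each vertex:
  (0, 0): 6*0 + 4*0 = 0
  (3, 0): 6*3 + 4*0 = 18
  (0, 3): 6*0 + 4*3 = 12
Maximum is 18 at (3, 0).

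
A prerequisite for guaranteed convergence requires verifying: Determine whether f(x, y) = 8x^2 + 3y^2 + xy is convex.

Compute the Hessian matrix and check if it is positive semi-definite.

f(x,y) = 8x^2 + 3y^2 + xy
Hessian H = [[16, 1], [1, 6]]
trace(H) = 22, det(H) = 95
Eigenvalues: (22 +/- sqrt(104)) / 2 = 16.1, 5.901
Since both eigenvalues > 0, f is convex.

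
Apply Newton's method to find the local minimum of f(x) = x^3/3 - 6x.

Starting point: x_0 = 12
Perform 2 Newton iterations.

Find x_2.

f(x) = x^3/3 - 6x
f'(x) = x^2 - 6, f''(x) = 2x
Newton update: x_{n+1} = x_n - (x_n^2 - 6)/(2*x_n)
Step 1: x_0 = 12, f'=138, f''=24, x_1 = 25/4
Step 2: x_1 = 25/4, f'=529/16, f''=25/2, x_2 = 721/200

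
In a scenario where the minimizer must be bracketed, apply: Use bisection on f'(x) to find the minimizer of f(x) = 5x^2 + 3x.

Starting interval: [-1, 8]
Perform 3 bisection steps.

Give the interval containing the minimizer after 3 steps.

Finding critical point of f(x) = 5x^2 + 3x using bisection on f'(x) = 10x + 3.
f'(x) = 0 when x = -3/10.
Starting interval: [-1, 8]
Step 1: mid = 7/2, f'(mid) = 38, new interval = [-1, 7/2]
Step 2: mid = 5/4, f'(mid) = 31/2, new interval = [-1, 5/4]
Step 3: mid = 1/8, f'(mid) = 17/4, new interval = [-1, 1/8]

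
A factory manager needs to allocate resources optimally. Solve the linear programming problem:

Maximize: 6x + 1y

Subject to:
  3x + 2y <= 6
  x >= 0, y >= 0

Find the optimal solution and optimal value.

The feasible region has vertices at [(0, 0), (2, 0), (0, 3)].
Checking objective 6x + 1y at each vertex:
  (0, 0): 6*0 + 1*0 = 0
  (2, 0): 6*2 + 1*0 = 12
  (0, 3): 6*0 + 1*3 = 3
Maximum is 12 at (2, 0).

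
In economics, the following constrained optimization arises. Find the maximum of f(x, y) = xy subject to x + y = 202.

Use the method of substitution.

Substitute y = 202 - x into f(x,y) = xy:
g(x) = x(202 - x) = 202x - x^2
g'(x) = 202 - 2x = 0  =>  x = 101
y = 202 - 101 = 101
Maximum value = 101 * 101 = 10201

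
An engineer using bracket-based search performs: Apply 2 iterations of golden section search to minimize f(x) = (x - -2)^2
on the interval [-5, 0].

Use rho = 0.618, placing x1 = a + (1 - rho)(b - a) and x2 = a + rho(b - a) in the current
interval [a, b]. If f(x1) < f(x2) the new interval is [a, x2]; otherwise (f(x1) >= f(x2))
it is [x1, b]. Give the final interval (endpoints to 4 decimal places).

Golden section search for min of f(x) = (x - -2)^2 on [-5, 0].
Each step: x1 = a + (1 - rho)(b - a), x2 = a + rho(b - a); if f(x1) < f(x2) keep [a, x2], otherwise keep [x1, b].
Step 1: [-5.0000, 0.0000], x1=-3.0900 (f=1.1881), x2=-1.9100 (f=0.0081); f(x1) > f(x2) => keep [-3.0900, 0.0000]
Step 2: [-3.0900, 0.0000], x1=-1.9096 (f=0.0082), x2=-1.1804 (f=0.6718); f(x1) < f(x2) => keep [-3.0900, -1.1804]
Final interval: [-3.0900, -1.1804]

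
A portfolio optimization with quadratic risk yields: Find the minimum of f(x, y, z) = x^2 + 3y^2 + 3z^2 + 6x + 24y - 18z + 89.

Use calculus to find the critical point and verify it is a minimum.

f(x,y,z) = x^2 + 3y^2 + 3z^2 + 6x + 24y - 18z + 89
df/dx = 2x + (6) = 0 => x = -3
df/dy = 6y + (24) = 0 => y = -4
df/dz = 6z + (-18) = 0 => z = 3
f(-3,-4,3) = 1*(-3)^2 + 3*(-4)^2 + 3*(3)^2 + 6*(-3) + 24*(-4) + -18*(3) + 89 = 5
Hessian is diagonal with entries 2, 6, 6 > 0, confirmed minimum.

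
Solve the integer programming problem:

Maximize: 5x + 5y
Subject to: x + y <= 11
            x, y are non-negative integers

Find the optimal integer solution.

Objective: 5x + 5y, constraint: x + y <= 11
Coefficient of x is 5 >= coefficient of y is 5, so allocate the entire budget to x.
Optimal: x = 11, y = 0, value = 55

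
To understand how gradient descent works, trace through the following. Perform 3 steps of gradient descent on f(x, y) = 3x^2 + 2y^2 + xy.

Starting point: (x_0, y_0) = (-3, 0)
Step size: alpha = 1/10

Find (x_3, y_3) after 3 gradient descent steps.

f(x,y) = 3x^2 + 2y^2 + xy
grad_x = 6x + 1y, grad_y = 4y + 1x
Step 1: grad = (-18, -3), (-6/5, 3/10)
Step 2: grad = (-69/10, 0), (-51/100, 3/10)
Step 3: grad = (-69/25, 69/100), (-117/500, 231/1000)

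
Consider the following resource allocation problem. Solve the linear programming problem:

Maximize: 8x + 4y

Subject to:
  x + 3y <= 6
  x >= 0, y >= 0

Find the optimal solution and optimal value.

The feasible region has vertices at [(0, 0), (6, 0), (0, 2)].
Checking objective 8x + 4y at each vertex:
  (0, 0): 8*0 + 4*0 = 0
  (6, 0): 8*6 + 4*0 = 48
  (0, 2): 8*0 + 4*2 = 8
Maximum is 48 at (6, 0).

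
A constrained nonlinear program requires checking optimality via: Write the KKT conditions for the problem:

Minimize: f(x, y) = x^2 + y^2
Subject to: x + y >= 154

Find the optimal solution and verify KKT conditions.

KKT conditions for min x^2 + y^2 s.t. x + y >= 154:
Stationarity: 2x = mu, 2y = mu
So x = y = mu/2.
Complementary slackness: mu*(x + y - 154) = 0
Primal feasibility: x + y >= 154; dual feasibility: mu >= 0
If mu = 0 then x = y = 0, but 0 + 0 < 154 is infeasible, so the constraint is active.
Constraint active: x + y = 2*(mu/2) = 154 => mu = 154
x = y = 77, f = 11858
Verify: stationarity 2*77 = 154 = mu; primal 77 + 77 = 154 >= 154; dual mu = 154 >= 0; complementary slackness 154*(154 - 154) = 0. All KKT conditions hold.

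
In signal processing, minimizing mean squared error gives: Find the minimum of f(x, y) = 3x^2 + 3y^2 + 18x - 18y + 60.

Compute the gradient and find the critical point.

f(x,y) = 3x^2 + 3y^2 + 18x - 18y + 60
df/dx = 6x + (18) = 0  =>  x = -3
df/dy = 6y + (-18) = 0  =>  y = 3
f(-3, 3) = 3*(-3)^2 + 3*(3)^2 + 18*(-3) + -18*(3) + 60 = 6
Hessian is diagonal with entries 6, 6 > 0, so this is a minimum.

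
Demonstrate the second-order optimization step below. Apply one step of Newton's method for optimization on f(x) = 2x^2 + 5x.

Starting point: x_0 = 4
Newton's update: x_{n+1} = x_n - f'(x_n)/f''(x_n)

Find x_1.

f(x) = 2x^2 + 5x
f'(x) = 4x + (5), f''(x) = 4
Newton step: x_1 = x_0 - f'(x_0)/f''(x_0)
f'(4) = 21
x_1 = 4 - 21/4 = -5/4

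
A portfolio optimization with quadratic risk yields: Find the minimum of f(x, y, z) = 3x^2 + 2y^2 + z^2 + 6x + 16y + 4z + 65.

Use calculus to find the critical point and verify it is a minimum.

f(x,y,z) = 3x^2 + 2y^2 + z^2 + 6x + 16y + 4z + 65
df/dx = 6x + (6) = 0 => x = -1
df/dy = 4y + (16) = 0 => y = -4
df/dz = 2z + (4) = 0 => z = -2
f(-1,-4,-2) = 3*(-1)^2 + 2*(-4)^2 + 1*(-2)^2 + 6*(-1) + 16*(-4) + 4*(-2) + 65 = 26
Hessian is diagonal with entries 6, 4, 2 > 0, confirmed minimum.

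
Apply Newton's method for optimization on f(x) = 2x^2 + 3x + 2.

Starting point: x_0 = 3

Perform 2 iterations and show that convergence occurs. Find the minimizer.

f(x) = 2x^2 + 3x + 2, f'(x) = 4x + (3), f''(x) = 4
Step 1: f'(3) = 15, x_1 = 3 - 15/4 = -3/4
Step 2: f'(-3/4) = 0, x_2 = -3/4 (converged)
Newton's method converges in 1 step for quadratics.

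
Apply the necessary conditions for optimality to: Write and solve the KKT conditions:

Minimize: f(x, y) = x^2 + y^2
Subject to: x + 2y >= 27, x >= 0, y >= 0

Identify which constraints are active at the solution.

KKT conditions for min x^2 + y^2 s.t. 1x + 2y >= 27, x >= 0, y >= 0:
Stationarity: 2x = mu*1 + mu_x, 2y = mu*2 + mu_y, with mu, mu_x, mu_y >= 0
Complementary slackness: mu*(x + 2y - 27) = 0, mu_x*x = 0, mu_y*y = 0
(0, 0) is infeasible (1*0 + 2*0 < 27), so if mu = 0 stationarity would force x = mu_x/2 >= 0, y = mu_y/2 >= 0 with mu_x*x = mu_y*y = 0, i.e. x = y = 0: contradiction. Hence mu > 0 and x + 2y = 27 is active.
Try x > 0, y > 0 (so mu_x = mu_y = 0): x = 1*mu/2, y = 2*mu/2
Substitute: 1*(1*mu/2) + 2*(2*mu/2) = 27
  mu*5/2 = 27 => mu = 54/5
x* = 27/5 > 0, y* = 54/5 > 0, consistent with mu_x = mu_y = 0.
f is convex and the constraints are linear, so this KKT point is the global minimum.
f* = 729/5
Active constraints: x + 2y >= 27 (holds with equality, mu = 54/5 > 0); x >= 0 and y >= 0 are inactive (mu_x = mu_y = 0).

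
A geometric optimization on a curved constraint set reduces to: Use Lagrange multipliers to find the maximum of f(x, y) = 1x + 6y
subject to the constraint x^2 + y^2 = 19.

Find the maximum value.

Set up Lagrange conditions: grad f = lambda * grad g
  1 = 2*lambda*x
  6 = 2*lambda*y
From these: x/y = 1/6, so x = 1t, y = 6t for some t.
Substitute into constraint: (1t)^2 + (6t)^2 = 19
  t^2 * 37 = 19
  t = sqrt(19/37)
Maximum = 1*x + 6*y = (1^2 + 6^2)*t = 37 * sqrt(19/37) = sqrt(703)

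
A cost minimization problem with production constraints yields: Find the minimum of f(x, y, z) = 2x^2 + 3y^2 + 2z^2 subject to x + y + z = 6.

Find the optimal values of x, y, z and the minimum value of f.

Using Lagrange multipliers on f = 2x^2 + 3y^2 + 2z^2 with constraint x + y + z = 6:
Conditions: 2*2*x = lambda, 2*3*y = lambda, 2*2*z = lambda
So x = lambda/4, y = lambda/6, z = lambda/4
Substituting into constraint: lambda * (2/3) = 6
lambda = 9
x = 9/4, y = 3/2, z = 9/4
Minimum value = 27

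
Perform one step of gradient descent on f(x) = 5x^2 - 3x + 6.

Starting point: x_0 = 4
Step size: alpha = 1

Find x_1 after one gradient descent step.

f(x) = 5x^2 - 3x + 6
f'(x) = 10x - 3
f'(4) = 10*4 + (-3) = 37
x_1 = x_0 - alpha * f'(x_0) = 4 - 1 * 37 = -33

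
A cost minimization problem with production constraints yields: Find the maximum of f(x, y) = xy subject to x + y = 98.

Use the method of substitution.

Substitute y = 98 - x into f(x,y) = xy:
g(x) = x(98 - x) = 98x - x^2
g'(x) = 98 - 2x = 0  =>  x = 49
y = 98 - 49 = 49
Maximum value = 49 * 49 = 2401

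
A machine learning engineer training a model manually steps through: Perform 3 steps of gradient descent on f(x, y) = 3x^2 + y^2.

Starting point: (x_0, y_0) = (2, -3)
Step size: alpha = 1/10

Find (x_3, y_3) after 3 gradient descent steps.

f(x,y) = 3x^2 + y^2
grad_x = 6x + 0y, grad_y = 2y + 0x
Step 1: grad = (12, -6), (4/5, -12/5)
Step 2: grad = (24/5, -24/5), (8/25, -48/25)
Step 3: grad = (48/25, -96/25), (16/125, -192/125)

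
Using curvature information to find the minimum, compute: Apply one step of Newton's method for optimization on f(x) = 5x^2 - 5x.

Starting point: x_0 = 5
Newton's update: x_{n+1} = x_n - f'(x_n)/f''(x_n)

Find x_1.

f(x) = 5x^2 - 5x
f'(x) = 10x + (-5), f''(x) = 10
Newton step: x_1 = x_0 - f'(x_0)/f''(x_0)
f'(5) = 45
x_1 = 5 - 45/10 = 1/2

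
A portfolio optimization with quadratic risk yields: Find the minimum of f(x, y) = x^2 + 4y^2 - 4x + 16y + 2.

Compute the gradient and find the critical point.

f(x,y) = x^2 + 4y^2 - 4x + 16y + 2
df/dx = 2x + (-4) = 0  =>  x = 2
df/dy = 8y + (16) = 0  =>  y = -2
f(2, -2) = 1*(2)^2 + 4*(-2)^2 + -4*(2) + 16*(-2) + 2 = -18
Hessian is diagonal with entries 2, 8 > 0, so this is a minimum.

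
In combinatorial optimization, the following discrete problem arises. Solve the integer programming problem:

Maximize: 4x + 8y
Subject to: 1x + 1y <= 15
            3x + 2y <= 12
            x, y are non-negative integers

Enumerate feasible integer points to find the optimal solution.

Constraint 1: 1x + 1y <= 15
Constraint 2: 3x + 2y <= 12
Feasible x range (need y >= 0): 0 <= x <= min(15/1, 12/3) => x in {0, ..., 4}.
Enumerate feasible integer points row by row (the coefficient of y is 8 > 0, so for each x the largest feasible y gives the best value):
  x = 0: y <= min((15 - 1*0)/1, (12 - 3*0)/2) => y in {0, ..., 6}; best 4*0 + 8*6 = 48
  x = 1: y <= min((15 - 1*1)/1, (12 - 3*1)/2) => y in {0, ..., 4}; best 4*1 + 8*4 = 36
  x = 2: y <= min((15 - 1*2)/1, (12 - 3*2)/2) => y in {0, ..., 3}; best 4*2 + 8*3 = 32
  x = 3: y <= min((15 - 1*3)/1, (12 - 3*3)/2) => y in {0, ..., 1}; best 4*3 + 8*1 = 20
  x = 4: y <= min((15 - 1*4)/1, (12 - 3*4)/2) => y in {0}; best 4*4 + 8*0 = 16
The maximum 4x + 8y = 48 is achieved at x = 0, y = 6.
Check: 1*0 + 1*6 = 6 <= 15 and 3*0 + 2*6 = 12 <= 12.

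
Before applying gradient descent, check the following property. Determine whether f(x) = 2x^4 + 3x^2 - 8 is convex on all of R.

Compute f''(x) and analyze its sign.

f(x) = 2x^4 + 3x^2 - 8
f'(x) = 8x^3 + 6x
f''(x) = 24x^2 + 6
f''(x) = 24x^2 + 6 >= 6 > 0 for all x
Therefore, f is convex on R.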